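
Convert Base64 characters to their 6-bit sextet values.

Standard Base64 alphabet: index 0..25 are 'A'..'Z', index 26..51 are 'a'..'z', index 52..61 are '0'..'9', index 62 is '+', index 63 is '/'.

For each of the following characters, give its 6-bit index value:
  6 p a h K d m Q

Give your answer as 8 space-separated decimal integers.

'6': 0..9 range, 52 + ord('6') − ord('0') = 58
'p': a..z range, 26 + ord('p') − ord('a') = 41
'a': a..z range, 26 + ord('a') − ord('a') = 26
'h': a..z range, 26 + ord('h') − ord('a') = 33
'K': A..Z range, ord('K') − ord('A') = 10
'd': a..z range, 26 + ord('d') − ord('a') = 29
'm': a..z range, 26 + ord('m') − ord('a') = 38
'Q': A..Z range, ord('Q') − ord('A') = 16

Answer: 58 41 26 33 10 29 38 16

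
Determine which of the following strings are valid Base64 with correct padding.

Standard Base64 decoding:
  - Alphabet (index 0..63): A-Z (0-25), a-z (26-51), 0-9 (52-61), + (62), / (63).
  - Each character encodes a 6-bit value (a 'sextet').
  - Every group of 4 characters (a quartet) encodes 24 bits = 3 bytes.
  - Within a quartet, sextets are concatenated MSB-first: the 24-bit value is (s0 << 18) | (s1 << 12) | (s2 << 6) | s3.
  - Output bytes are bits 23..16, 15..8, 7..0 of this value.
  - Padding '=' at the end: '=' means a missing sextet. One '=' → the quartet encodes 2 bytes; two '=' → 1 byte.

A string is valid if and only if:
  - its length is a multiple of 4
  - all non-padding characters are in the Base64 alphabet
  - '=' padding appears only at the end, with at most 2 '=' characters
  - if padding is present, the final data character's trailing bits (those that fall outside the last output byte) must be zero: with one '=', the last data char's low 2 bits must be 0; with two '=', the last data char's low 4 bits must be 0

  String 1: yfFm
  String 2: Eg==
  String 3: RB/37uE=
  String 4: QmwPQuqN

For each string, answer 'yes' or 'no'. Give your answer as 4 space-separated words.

String 1: 'yfFm' → valid
String 2: 'Eg==' → valid
String 3: 'RB/37uE=' → valid
String 4: 'QmwPQuqN' → valid

Answer: yes yes yes yes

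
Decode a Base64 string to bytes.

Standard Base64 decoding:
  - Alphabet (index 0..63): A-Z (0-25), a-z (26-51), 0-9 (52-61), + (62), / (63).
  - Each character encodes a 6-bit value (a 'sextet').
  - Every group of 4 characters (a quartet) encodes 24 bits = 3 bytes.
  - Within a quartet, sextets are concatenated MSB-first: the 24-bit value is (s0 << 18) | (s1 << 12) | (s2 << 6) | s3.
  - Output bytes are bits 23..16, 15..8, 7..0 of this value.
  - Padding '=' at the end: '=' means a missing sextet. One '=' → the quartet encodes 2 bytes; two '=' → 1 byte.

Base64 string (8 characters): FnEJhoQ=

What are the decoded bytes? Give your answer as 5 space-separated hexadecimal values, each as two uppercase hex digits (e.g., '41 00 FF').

After char 0 ('F'=5): chars_in_quartet=1 acc=0x5 bytes_emitted=0
After char 1 ('n'=39): chars_in_quartet=2 acc=0x167 bytes_emitted=0
After char 2 ('E'=4): chars_in_quartet=3 acc=0x59C4 bytes_emitted=0
After char 3 ('J'=9): chars_in_quartet=4 acc=0x167109 -> emit 16 71 09, reset; bytes_emitted=3
After char 4 ('h'=33): chars_in_quartet=1 acc=0x21 bytes_emitted=3
After char 5 ('o'=40): chars_in_quartet=2 acc=0x868 bytes_emitted=3
After char 6 ('Q'=16): chars_in_quartet=3 acc=0x21A10 bytes_emitted=3
Padding '=': partial quartet acc=0x21A10 -> emit 86 84; bytes_emitted=5

Answer: 16 71 09 86 84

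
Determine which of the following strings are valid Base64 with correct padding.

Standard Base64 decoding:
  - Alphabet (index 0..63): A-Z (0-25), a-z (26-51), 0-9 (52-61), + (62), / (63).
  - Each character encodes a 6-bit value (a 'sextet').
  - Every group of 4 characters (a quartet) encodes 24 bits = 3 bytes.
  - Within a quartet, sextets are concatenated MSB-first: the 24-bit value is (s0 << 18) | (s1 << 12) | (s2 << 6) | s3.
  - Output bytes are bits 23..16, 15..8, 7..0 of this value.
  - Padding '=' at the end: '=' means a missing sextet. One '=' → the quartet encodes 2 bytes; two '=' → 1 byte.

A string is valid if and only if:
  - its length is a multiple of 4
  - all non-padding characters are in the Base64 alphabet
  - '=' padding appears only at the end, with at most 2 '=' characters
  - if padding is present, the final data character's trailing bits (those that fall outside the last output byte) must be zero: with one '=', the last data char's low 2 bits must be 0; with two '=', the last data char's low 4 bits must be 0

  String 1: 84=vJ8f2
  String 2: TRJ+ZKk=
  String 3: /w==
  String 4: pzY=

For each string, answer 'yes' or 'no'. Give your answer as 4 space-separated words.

String 1: '84=vJ8f2' → invalid (bad char(s): ['=']; '=' in middle)
String 2: 'TRJ+ZKk=' → valid
String 3: '/w==' → valid
String 4: 'pzY=' → valid

Answer: no yes yes yes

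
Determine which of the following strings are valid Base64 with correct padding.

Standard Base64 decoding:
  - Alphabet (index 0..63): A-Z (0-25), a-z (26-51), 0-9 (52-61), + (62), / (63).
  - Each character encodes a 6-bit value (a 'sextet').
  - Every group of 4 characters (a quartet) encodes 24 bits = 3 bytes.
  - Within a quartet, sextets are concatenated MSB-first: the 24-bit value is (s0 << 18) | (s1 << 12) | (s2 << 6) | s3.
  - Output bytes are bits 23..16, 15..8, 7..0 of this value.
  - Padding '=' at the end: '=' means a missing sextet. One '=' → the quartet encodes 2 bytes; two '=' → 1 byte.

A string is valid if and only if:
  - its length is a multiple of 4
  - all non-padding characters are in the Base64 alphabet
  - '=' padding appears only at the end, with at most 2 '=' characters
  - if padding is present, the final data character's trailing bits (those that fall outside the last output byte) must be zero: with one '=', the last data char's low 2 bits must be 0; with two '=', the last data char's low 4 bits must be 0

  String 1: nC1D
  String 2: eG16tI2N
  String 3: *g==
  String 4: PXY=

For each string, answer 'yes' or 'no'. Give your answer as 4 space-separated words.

Answer: yes yes no yes

Derivation:
String 1: 'nC1D' → valid
String 2: 'eG16tI2N' → valid
String 3: '*g==' → invalid (bad char(s): ['*'])
String 4: 'PXY=' → valid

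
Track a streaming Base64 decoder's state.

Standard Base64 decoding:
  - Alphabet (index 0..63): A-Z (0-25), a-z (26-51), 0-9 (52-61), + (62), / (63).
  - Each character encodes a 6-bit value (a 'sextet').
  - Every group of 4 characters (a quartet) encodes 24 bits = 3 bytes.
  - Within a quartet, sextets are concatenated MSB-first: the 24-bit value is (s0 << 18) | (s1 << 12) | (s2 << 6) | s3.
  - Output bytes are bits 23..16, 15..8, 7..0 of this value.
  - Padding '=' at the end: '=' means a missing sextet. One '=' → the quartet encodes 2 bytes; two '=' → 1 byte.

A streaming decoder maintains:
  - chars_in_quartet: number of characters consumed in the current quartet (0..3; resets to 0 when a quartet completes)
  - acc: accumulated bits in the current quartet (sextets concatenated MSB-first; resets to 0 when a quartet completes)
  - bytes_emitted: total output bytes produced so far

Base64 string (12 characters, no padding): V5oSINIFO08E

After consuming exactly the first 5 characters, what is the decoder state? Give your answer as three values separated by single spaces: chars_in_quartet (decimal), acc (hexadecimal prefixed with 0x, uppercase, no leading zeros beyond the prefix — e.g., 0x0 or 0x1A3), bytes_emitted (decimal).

Answer: 1 0x8 3

Derivation:
After char 0 ('V'=21): chars_in_quartet=1 acc=0x15 bytes_emitted=0
After char 1 ('5'=57): chars_in_quartet=2 acc=0x579 bytes_emitted=0
After char 2 ('o'=40): chars_in_quartet=3 acc=0x15E68 bytes_emitted=0
After char 3 ('S'=18): chars_in_quartet=4 acc=0x579A12 -> emit 57 9A 12, reset; bytes_emitted=3
After char 4 ('I'=8): chars_in_quartet=1 acc=0x8 bytes_emitted=3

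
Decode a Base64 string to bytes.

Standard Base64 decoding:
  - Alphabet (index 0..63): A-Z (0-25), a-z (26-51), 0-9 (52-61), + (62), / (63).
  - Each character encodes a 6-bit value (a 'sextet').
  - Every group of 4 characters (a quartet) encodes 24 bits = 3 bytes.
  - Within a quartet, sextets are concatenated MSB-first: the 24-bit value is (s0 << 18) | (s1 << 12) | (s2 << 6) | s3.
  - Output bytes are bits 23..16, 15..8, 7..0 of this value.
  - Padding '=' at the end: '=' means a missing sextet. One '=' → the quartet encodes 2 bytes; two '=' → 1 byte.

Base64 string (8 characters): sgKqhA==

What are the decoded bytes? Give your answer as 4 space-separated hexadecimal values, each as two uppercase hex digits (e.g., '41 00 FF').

Answer: B2 02 AA 84

Derivation:
After char 0 ('s'=44): chars_in_quartet=1 acc=0x2C bytes_emitted=0
After char 1 ('g'=32): chars_in_quartet=2 acc=0xB20 bytes_emitted=0
After char 2 ('K'=10): chars_in_quartet=3 acc=0x2C80A bytes_emitted=0
After char 3 ('q'=42): chars_in_quartet=4 acc=0xB202AA -> emit B2 02 AA, reset; bytes_emitted=3
After char 4 ('h'=33): chars_in_quartet=1 acc=0x21 bytes_emitted=3
After char 5 ('A'=0): chars_in_quartet=2 acc=0x840 bytes_emitted=3
Padding '==': partial quartet acc=0x840 -> emit 84; bytes_emitted=4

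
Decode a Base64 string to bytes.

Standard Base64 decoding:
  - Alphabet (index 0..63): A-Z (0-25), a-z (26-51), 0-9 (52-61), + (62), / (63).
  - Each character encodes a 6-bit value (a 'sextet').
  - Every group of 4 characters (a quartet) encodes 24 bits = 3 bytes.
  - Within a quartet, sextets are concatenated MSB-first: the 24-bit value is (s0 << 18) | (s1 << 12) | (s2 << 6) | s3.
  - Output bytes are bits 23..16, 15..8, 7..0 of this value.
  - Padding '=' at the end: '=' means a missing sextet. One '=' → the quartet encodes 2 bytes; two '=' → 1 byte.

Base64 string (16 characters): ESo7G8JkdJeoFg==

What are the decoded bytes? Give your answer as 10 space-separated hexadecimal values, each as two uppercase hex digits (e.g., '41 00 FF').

Answer: 11 2A 3B 1B C2 64 74 97 A8 16

Derivation:
After char 0 ('E'=4): chars_in_quartet=1 acc=0x4 bytes_emitted=0
After char 1 ('S'=18): chars_in_quartet=2 acc=0x112 bytes_emitted=0
After char 2 ('o'=40): chars_in_quartet=3 acc=0x44A8 bytes_emitted=0
After char 3 ('7'=59): chars_in_quartet=4 acc=0x112A3B -> emit 11 2A 3B, reset; bytes_emitted=3
After char 4 ('G'=6): chars_in_quartet=1 acc=0x6 bytes_emitted=3
After char 5 ('8'=60): chars_in_quartet=2 acc=0x1BC bytes_emitted=3
After char 6 ('J'=9): chars_in_quartet=3 acc=0x6F09 bytes_emitted=3
After char 7 ('k'=36): chars_in_quartet=4 acc=0x1BC264 -> emit 1B C2 64, reset; bytes_emitted=6
After char 8 ('d'=29): chars_in_quartet=1 acc=0x1D bytes_emitted=6
After char 9 ('J'=9): chars_in_quartet=2 acc=0x749 bytes_emitted=6
After char 10 ('e'=30): chars_in_quartet=3 acc=0x1D25E bytes_emitted=6
After char 11 ('o'=40): chars_in_quartet=4 acc=0x7497A8 -> emit 74 97 A8, reset; bytes_emitted=9
After char 12 ('F'=5): chars_in_quartet=1 acc=0x5 bytes_emitted=9
After char 13 ('g'=32): chars_in_quartet=2 acc=0x160 bytes_emitted=9
Padding '==': partial quartet acc=0x160 -> emit 16; bytes_emitted=10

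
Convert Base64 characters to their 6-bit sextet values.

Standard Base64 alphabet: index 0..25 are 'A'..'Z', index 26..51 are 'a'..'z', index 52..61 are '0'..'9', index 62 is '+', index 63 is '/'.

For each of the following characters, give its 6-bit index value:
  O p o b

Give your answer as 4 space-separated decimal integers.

'O': A..Z range, ord('O') − ord('A') = 14
'p': a..z range, 26 + ord('p') − ord('a') = 41
'o': a..z range, 26 + ord('o') − ord('a') = 40
'b': a..z range, 26 + ord('b') − ord('a') = 27

Answer: 14 41 40 27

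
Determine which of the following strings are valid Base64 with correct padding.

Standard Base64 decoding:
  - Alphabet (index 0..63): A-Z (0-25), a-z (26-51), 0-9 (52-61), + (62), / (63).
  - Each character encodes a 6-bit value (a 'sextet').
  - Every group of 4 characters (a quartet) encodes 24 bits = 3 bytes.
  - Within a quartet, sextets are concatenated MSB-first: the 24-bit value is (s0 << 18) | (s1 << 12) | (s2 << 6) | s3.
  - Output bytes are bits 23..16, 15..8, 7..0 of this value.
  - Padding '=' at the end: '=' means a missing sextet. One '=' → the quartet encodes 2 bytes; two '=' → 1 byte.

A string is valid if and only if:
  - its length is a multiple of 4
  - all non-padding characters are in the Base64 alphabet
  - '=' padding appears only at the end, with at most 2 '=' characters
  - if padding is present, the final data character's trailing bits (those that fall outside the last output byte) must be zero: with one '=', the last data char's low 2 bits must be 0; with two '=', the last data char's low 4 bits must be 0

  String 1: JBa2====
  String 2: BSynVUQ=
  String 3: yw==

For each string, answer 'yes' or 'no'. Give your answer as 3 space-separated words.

Answer: no yes yes

Derivation:
String 1: 'JBa2====' → invalid (4 pad chars (max 2))
String 2: 'BSynVUQ=' → valid
String 3: 'yw==' → valid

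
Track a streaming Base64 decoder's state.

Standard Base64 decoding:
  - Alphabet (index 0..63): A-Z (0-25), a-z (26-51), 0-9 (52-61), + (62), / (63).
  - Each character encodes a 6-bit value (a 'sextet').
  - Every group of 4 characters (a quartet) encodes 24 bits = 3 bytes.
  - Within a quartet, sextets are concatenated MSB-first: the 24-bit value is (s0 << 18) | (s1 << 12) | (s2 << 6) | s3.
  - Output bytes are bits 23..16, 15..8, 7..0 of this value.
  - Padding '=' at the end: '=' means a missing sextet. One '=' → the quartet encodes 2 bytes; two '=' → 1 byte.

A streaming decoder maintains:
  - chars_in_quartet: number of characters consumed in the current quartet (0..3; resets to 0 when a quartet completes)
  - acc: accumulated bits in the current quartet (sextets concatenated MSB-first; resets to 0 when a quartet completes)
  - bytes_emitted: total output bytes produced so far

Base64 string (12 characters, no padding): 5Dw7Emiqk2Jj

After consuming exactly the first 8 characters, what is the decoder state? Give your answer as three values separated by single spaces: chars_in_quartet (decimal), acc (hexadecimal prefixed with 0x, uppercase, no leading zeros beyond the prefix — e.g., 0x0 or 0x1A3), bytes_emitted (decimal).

After char 0 ('5'=57): chars_in_quartet=1 acc=0x39 bytes_emitted=0
After char 1 ('D'=3): chars_in_quartet=2 acc=0xE43 bytes_emitted=0
After char 2 ('w'=48): chars_in_quartet=3 acc=0x390F0 bytes_emitted=0
After char 3 ('7'=59): chars_in_quartet=4 acc=0xE43C3B -> emit E4 3C 3B, reset; bytes_emitted=3
After char 4 ('E'=4): chars_in_quartet=1 acc=0x4 bytes_emitted=3
After char 5 ('m'=38): chars_in_quartet=2 acc=0x126 bytes_emitted=3
After char 6 ('i'=34): chars_in_quartet=3 acc=0x49A2 bytes_emitted=3
After char 7 ('q'=42): chars_in_quartet=4 acc=0x1268AA -> emit 12 68 AA, reset; bytes_emitted=6

Answer: 0 0x0 6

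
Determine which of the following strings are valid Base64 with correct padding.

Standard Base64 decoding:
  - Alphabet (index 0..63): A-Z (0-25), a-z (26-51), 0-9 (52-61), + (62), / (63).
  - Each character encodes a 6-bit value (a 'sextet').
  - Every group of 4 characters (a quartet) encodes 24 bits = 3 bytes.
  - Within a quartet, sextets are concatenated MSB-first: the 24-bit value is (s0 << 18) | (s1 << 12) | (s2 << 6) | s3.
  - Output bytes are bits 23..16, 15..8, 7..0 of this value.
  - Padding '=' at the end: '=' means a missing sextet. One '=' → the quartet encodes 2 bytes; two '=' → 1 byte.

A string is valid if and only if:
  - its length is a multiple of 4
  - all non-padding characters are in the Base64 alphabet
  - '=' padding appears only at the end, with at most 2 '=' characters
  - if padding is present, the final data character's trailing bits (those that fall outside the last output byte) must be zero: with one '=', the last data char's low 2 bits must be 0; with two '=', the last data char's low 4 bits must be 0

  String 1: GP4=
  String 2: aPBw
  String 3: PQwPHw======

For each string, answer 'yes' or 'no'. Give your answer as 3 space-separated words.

String 1: 'GP4=' → valid
String 2: 'aPBw' → valid
String 3: 'PQwPHw======' → invalid (6 pad chars (max 2))

Answer: yes yes no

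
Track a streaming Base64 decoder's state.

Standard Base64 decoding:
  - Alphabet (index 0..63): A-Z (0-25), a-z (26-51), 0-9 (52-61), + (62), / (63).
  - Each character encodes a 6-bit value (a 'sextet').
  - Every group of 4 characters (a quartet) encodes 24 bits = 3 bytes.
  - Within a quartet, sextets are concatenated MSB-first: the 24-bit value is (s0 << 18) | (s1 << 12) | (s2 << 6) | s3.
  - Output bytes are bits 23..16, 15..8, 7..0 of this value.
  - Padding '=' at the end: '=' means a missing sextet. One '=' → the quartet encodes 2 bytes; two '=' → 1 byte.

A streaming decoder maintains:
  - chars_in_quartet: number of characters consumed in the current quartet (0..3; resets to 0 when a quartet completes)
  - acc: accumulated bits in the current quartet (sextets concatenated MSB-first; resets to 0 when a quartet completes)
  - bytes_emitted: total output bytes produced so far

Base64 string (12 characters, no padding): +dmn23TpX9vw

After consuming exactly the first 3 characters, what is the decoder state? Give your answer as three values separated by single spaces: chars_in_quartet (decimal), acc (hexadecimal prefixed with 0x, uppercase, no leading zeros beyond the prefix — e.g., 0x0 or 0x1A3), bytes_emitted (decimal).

Answer: 3 0x3E766 0

Derivation:
After char 0 ('+'=62): chars_in_quartet=1 acc=0x3E bytes_emitted=0
After char 1 ('d'=29): chars_in_quartet=2 acc=0xF9D bytes_emitted=0
After char 2 ('m'=38): chars_in_quartet=3 acc=0x3E766 bytes_emitted=0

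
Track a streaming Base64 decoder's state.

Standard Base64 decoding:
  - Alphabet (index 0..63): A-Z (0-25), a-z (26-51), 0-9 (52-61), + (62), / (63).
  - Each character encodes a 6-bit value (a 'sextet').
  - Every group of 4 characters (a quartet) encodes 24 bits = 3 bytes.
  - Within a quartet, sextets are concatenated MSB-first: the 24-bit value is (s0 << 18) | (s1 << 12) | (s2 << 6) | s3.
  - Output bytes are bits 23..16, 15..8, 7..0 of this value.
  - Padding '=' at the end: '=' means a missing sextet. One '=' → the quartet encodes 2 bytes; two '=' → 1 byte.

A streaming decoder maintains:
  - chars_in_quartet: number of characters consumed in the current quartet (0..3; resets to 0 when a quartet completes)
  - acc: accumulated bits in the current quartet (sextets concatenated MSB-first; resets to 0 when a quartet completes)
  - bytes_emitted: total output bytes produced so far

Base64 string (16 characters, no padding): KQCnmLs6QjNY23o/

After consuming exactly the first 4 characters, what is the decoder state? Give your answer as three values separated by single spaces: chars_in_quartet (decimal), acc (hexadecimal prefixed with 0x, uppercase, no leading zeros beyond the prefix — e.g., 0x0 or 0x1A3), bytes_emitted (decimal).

After char 0 ('K'=10): chars_in_quartet=1 acc=0xA bytes_emitted=0
After char 1 ('Q'=16): chars_in_quartet=2 acc=0x290 bytes_emitted=0
After char 2 ('C'=2): chars_in_quartet=3 acc=0xA402 bytes_emitted=0
After char 3 ('n'=39): chars_in_quartet=4 acc=0x2900A7 -> emit 29 00 A7, reset; bytes_emitted=3

Answer: 0 0x0 3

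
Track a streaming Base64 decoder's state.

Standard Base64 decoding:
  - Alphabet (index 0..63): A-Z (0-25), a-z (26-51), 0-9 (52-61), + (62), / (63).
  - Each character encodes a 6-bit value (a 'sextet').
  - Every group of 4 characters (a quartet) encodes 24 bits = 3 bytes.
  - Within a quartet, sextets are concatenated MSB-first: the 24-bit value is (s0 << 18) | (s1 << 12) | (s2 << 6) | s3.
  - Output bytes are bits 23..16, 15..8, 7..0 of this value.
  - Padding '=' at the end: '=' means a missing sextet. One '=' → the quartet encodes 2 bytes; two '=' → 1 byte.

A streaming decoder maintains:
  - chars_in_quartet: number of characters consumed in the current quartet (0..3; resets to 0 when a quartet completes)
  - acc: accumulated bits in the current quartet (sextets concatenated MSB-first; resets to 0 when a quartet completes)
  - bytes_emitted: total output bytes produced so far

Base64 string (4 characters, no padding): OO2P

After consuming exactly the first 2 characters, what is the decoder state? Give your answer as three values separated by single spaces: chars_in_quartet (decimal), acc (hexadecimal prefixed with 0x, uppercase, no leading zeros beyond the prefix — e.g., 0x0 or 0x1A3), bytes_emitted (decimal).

After char 0 ('O'=14): chars_in_quartet=1 acc=0xE bytes_emitted=0
After char 1 ('O'=14): chars_in_quartet=2 acc=0x38E bytes_emitted=0

Answer: 2 0x38E 0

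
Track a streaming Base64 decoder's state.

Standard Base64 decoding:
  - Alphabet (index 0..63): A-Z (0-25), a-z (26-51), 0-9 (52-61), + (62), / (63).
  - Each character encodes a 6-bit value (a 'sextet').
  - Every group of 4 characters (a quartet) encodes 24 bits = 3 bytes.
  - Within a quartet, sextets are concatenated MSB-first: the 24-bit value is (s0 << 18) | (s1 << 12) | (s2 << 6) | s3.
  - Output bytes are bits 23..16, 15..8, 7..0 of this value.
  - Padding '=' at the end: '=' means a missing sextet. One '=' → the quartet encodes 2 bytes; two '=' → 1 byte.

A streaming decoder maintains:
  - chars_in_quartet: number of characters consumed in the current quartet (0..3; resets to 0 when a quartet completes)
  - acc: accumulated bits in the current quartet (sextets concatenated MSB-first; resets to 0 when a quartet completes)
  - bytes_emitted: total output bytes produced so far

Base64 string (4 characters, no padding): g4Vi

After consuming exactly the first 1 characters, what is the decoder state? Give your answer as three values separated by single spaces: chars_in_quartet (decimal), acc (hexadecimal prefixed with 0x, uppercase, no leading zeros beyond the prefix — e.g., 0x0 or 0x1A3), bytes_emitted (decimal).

After char 0 ('g'=32): chars_in_quartet=1 acc=0x20 bytes_emitted=0

Answer: 1 0x20 0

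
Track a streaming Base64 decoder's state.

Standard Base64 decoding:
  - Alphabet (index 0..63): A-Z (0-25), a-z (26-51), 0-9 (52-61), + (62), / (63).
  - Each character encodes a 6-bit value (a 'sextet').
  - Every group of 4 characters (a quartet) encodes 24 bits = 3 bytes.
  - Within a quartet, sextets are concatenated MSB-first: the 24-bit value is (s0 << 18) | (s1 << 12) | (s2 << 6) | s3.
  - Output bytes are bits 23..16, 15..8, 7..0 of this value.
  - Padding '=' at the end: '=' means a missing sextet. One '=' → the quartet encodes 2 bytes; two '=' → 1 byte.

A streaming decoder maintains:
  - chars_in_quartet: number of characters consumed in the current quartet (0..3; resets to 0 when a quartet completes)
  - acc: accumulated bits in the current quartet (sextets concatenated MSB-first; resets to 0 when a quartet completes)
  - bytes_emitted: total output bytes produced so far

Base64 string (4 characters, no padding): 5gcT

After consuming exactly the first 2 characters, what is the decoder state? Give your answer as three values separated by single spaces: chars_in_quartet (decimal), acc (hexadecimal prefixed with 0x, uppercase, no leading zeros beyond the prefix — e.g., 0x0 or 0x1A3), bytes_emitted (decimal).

Answer: 2 0xE60 0

Derivation:
After char 0 ('5'=57): chars_in_quartet=1 acc=0x39 bytes_emitted=0
After char 1 ('g'=32): chars_in_quartet=2 acc=0xE60 bytes_emitted=0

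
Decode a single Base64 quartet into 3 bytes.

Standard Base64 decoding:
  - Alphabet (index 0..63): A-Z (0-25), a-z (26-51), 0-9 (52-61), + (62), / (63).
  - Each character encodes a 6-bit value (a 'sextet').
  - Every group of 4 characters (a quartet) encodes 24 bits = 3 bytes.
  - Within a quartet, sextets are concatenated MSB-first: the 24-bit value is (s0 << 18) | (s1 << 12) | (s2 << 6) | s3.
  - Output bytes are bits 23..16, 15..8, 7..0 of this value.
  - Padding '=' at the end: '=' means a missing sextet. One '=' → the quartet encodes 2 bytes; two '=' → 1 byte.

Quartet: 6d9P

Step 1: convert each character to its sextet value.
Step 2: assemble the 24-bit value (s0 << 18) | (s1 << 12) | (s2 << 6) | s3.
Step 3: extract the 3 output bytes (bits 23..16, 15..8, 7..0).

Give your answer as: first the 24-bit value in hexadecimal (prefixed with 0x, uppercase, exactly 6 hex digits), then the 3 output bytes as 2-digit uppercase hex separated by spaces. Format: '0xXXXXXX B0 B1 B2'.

Answer: 0xE9DF4F E9 DF 4F

Derivation:
Sextets: 6=58, d=29, 9=61, P=15
24-bit: (58<<18) | (29<<12) | (61<<6) | 15
      = 0xE80000 | 0x01D000 | 0x000F40 | 0x00000F
      = 0xE9DF4F
Bytes: (v>>16)&0xFF=E9, (v>>8)&0xFF=DF, v&0xFF=4F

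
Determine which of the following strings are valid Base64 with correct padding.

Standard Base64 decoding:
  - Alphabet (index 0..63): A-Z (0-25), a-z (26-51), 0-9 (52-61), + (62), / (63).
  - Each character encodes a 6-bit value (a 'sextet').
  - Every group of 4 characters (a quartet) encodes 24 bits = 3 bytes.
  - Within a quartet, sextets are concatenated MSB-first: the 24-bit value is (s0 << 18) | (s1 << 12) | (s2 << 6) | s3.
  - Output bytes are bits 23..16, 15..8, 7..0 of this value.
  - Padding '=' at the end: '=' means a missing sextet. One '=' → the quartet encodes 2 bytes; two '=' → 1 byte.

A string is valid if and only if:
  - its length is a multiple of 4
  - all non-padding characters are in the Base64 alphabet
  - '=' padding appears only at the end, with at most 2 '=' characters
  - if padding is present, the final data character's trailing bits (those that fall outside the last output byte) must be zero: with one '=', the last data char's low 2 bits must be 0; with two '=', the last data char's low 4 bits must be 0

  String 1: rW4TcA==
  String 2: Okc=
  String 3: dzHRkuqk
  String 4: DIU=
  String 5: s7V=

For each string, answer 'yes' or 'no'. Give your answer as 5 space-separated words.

Answer: yes yes yes yes no

Derivation:
String 1: 'rW4TcA==' → valid
String 2: 'Okc=' → valid
String 3: 'dzHRkuqk' → valid
String 4: 'DIU=' → valid
String 5: 's7V=' → invalid (bad trailing bits)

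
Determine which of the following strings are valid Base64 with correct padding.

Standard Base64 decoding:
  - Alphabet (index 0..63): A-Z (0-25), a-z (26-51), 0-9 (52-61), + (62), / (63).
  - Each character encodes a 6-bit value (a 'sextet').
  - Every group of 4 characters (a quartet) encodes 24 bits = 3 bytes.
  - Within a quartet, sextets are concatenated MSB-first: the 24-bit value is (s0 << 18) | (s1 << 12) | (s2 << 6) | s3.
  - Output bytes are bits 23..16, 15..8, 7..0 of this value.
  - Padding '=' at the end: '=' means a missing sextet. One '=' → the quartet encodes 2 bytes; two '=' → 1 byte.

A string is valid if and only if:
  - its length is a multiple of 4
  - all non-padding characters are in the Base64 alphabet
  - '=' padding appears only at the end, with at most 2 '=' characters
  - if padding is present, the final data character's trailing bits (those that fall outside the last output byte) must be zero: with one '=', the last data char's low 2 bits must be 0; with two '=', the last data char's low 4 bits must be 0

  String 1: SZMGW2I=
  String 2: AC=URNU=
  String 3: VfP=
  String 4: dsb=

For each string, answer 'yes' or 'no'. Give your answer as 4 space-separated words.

Answer: yes no no no

Derivation:
String 1: 'SZMGW2I=' → valid
String 2: 'AC=URNU=' → invalid (bad char(s): ['=']; '=' in middle)
String 3: 'VfP=' → invalid (bad trailing bits)
String 4: 'dsb=' → invalid (bad trailing bits)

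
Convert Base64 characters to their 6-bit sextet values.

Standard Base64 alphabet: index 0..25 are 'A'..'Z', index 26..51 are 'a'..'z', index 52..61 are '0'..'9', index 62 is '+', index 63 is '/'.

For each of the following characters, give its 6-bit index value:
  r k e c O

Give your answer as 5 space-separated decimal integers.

'r': a..z range, 26 + ord('r') − ord('a') = 43
'k': a..z range, 26 + ord('k') − ord('a') = 36
'e': a..z range, 26 + ord('e') − ord('a') = 30
'c': a..z range, 26 + ord('c') − ord('a') = 28
'O': A..Z range, ord('O') − ord('A') = 14

Answer: 43 36 30 28 14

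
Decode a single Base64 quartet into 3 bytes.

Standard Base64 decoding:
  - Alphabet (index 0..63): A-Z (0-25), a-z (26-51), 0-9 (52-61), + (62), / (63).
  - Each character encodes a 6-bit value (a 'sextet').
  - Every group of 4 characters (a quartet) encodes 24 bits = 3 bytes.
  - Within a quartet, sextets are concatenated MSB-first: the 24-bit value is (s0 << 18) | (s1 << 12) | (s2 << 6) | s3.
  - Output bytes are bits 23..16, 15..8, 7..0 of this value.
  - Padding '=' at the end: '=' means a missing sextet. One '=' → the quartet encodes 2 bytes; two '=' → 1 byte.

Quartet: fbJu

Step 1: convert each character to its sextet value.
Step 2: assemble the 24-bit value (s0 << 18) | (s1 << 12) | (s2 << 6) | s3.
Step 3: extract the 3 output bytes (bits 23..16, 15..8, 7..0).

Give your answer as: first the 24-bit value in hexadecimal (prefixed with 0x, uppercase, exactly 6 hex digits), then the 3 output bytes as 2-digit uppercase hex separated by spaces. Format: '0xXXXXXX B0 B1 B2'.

Sextets: f=31, b=27, J=9, u=46
24-bit: (31<<18) | (27<<12) | (9<<6) | 46
      = 0x7C0000 | 0x01B000 | 0x000240 | 0x00002E
      = 0x7DB26E
Bytes: (v>>16)&0xFF=7D, (v>>8)&0xFF=B2, v&0xFF=6E

Answer: 0x7DB26E 7D B2 6E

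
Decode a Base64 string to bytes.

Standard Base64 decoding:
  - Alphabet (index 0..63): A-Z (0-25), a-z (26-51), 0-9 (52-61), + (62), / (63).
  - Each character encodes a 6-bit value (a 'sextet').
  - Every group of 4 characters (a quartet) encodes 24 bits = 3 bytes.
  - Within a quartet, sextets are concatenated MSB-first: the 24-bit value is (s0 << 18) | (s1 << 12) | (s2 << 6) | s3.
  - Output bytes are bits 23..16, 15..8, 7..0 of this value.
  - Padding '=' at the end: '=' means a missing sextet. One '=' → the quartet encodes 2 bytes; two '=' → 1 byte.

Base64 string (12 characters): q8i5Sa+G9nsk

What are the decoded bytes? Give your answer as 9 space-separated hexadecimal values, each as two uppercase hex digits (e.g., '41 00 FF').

Answer: AB C8 B9 49 AF 86 F6 7B 24

Derivation:
After char 0 ('q'=42): chars_in_quartet=1 acc=0x2A bytes_emitted=0
After char 1 ('8'=60): chars_in_quartet=2 acc=0xABC bytes_emitted=0
After char 2 ('i'=34): chars_in_quartet=3 acc=0x2AF22 bytes_emitted=0
After char 3 ('5'=57): chars_in_quartet=4 acc=0xABC8B9 -> emit AB C8 B9, reset; bytes_emitted=3
After char 4 ('S'=18): chars_in_quartet=1 acc=0x12 bytes_emitted=3
After char 5 ('a'=26): chars_in_quartet=2 acc=0x49A bytes_emitted=3
After char 6 ('+'=62): chars_in_quartet=3 acc=0x126BE bytes_emitted=3
After char 7 ('G'=6): chars_in_quartet=4 acc=0x49AF86 -> emit 49 AF 86, reset; bytes_emitted=6
After char 8 ('9'=61): chars_in_quartet=1 acc=0x3D bytes_emitted=6
After char 9 ('n'=39): chars_in_quartet=2 acc=0xF67 bytes_emitted=6
After char 10 ('s'=44): chars_in_quartet=3 acc=0x3D9EC bytes_emitted=6
After char 11 ('k'=36): chars_in_quartet=4 acc=0xF67B24 -> emit F6 7B 24, reset; bytes_emitted=9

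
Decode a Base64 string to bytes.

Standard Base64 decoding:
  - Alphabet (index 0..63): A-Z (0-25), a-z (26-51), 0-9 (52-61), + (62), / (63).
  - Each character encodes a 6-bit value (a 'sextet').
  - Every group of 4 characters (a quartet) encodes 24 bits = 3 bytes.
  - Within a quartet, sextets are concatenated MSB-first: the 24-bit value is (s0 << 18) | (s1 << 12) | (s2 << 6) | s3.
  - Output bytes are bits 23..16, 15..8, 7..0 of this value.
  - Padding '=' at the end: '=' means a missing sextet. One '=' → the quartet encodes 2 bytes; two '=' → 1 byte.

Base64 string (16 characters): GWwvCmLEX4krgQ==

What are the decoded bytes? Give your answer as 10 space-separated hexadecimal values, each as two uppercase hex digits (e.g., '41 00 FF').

Answer: 19 6C 2F 0A 62 C4 5F 89 2B 81

Derivation:
After char 0 ('G'=6): chars_in_quartet=1 acc=0x6 bytes_emitted=0
After char 1 ('W'=22): chars_in_quartet=2 acc=0x196 bytes_emitted=0
After char 2 ('w'=48): chars_in_quartet=3 acc=0x65B0 bytes_emitted=0
After char 3 ('v'=47): chars_in_quartet=4 acc=0x196C2F -> emit 19 6C 2F, reset; bytes_emitted=3
After char 4 ('C'=2): chars_in_quartet=1 acc=0x2 bytes_emitted=3
After char 5 ('m'=38): chars_in_quartet=2 acc=0xA6 bytes_emitted=3
After char 6 ('L'=11): chars_in_quartet=3 acc=0x298B bytes_emitted=3
After char 7 ('E'=4): chars_in_quartet=4 acc=0xA62C4 -> emit 0A 62 C4, reset; bytes_emitted=6
After char 8 ('X'=23): chars_in_quartet=1 acc=0x17 bytes_emitted=6
After char 9 ('4'=56): chars_in_quartet=2 acc=0x5F8 bytes_emitted=6
After char 10 ('k'=36): chars_in_quartet=3 acc=0x17E24 bytes_emitted=6
After char 11 ('r'=43): chars_in_quartet=4 acc=0x5F892B -> emit 5F 89 2B, reset; bytes_emitted=9
After char 12 ('g'=32): chars_in_quartet=1 acc=0x20 bytes_emitted=9
After char 13 ('Q'=16): chars_in_quartet=2 acc=0x810 bytes_emitted=9
Padding '==': partial quartet acc=0x810 -> emit 81; bytes_emitted=10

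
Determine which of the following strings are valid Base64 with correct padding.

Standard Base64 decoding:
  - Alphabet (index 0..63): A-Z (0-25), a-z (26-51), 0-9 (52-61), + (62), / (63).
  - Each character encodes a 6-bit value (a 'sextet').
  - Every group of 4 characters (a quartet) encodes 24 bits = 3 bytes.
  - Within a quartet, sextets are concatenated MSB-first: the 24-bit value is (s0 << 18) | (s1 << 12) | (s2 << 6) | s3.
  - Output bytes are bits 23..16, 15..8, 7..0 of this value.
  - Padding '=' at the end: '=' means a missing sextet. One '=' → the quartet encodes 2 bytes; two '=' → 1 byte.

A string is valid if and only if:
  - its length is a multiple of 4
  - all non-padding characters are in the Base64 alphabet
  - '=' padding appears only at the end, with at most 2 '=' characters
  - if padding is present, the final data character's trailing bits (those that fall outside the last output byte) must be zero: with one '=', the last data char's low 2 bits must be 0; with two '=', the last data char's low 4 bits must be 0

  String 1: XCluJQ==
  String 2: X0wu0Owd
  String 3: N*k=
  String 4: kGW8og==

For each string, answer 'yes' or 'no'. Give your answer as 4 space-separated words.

Answer: yes yes no yes

Derivation:
String 1: 'XCluJQ==' → valid
String 2: 'X0wu0Owd' → valid
String 3: 'N*k=' → invalid (bad char(s): ['*'])
String 4: 'kGW8og==' → valid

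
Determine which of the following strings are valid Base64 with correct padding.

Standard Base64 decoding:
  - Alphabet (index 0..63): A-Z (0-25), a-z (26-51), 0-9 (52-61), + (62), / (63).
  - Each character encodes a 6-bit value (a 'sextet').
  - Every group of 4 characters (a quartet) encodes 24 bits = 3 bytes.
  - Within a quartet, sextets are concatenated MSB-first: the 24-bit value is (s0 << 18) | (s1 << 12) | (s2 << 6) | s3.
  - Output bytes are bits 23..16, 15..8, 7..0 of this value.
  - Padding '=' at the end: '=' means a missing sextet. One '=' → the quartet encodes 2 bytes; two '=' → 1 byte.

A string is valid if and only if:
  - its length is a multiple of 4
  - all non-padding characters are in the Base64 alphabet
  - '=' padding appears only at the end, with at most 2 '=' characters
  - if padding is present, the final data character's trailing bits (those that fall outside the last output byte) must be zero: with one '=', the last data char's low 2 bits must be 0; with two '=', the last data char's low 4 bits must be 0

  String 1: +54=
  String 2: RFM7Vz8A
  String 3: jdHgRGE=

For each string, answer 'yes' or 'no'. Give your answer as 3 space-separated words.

String 1: '+54=' → valid
String 2: 'RFM7Vz8A' → valid
String 3: 'jdHgRGE=' → valid

Answer: yes yes yes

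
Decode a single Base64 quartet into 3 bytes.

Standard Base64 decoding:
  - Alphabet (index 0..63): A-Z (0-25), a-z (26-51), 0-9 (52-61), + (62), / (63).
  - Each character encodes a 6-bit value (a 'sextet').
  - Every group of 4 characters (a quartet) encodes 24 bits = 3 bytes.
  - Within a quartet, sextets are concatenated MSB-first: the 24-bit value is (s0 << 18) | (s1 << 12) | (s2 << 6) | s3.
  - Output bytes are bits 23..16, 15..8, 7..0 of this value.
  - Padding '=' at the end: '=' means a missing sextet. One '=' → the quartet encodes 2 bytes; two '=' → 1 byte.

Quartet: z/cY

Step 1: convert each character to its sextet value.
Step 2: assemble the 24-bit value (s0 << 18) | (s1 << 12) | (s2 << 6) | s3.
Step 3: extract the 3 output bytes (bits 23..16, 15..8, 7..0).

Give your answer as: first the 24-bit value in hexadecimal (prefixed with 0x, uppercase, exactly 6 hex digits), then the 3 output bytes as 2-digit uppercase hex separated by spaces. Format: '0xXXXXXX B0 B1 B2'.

Answer: 0xCFF718 CF F7 18

Derivation:
Sextets: z=51, /=63, c=28, Y=24
24-bit: (51<<18) | (63<<12) | (28<<6) | 24
      = 0xCC0000 | 0x03F000 | 0x000700 | 0x000018
      = 0xCFF718
Bytes: (v>>16)&0xFF=CF, (v>>8)&0xFF=F7, v&0xFF=18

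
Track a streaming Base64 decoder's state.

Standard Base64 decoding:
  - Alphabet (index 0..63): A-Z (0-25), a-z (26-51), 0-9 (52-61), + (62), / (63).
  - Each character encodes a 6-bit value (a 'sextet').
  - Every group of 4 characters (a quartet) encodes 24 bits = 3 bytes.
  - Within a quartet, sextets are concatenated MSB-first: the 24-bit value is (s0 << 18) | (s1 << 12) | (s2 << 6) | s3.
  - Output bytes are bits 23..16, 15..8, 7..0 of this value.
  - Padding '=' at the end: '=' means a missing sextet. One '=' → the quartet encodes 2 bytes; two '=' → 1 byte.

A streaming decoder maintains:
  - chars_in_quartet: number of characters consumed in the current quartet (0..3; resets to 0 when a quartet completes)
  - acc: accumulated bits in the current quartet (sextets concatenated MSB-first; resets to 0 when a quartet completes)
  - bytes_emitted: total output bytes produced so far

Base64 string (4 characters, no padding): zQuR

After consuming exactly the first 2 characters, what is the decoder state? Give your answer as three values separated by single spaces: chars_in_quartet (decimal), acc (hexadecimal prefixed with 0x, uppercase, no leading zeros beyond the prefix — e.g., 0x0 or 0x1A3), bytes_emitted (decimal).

After char 0 ('z'=51): chars_in_quartet=1 acc=0x33 bytes_emitted=0
After char 1 ('Q'=16): chars_in_quartet=2 acc=0xCD0 bytes_emitted=0

Answer: 2 0xCD0 0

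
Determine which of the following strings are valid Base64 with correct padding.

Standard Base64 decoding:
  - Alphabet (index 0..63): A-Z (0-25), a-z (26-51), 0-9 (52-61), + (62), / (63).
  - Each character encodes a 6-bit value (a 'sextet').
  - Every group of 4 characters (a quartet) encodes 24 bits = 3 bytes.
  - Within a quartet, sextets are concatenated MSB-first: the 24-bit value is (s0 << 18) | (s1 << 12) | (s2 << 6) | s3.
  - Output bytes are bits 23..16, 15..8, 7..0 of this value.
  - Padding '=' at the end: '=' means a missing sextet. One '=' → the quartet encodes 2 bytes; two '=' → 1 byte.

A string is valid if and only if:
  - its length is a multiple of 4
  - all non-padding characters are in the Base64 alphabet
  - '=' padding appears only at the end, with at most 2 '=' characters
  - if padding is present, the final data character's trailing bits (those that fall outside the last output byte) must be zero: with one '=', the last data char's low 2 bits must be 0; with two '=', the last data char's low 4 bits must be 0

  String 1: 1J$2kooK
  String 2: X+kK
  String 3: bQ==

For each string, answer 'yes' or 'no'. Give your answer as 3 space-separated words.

String 1: '1J$2kooK' → invalid (bad char(s): ['$'])
String 2: 'X+kK' → valid
String 3: 'bQ==' → valid

Answer: no yes yes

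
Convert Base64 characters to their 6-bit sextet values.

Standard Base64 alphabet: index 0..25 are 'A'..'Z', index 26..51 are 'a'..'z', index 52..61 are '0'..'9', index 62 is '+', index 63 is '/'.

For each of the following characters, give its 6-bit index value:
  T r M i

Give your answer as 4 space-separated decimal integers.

Answer: 19 43 12 34

Derivation:
'T': A..Z range, ord('T') − ord('A') = 19
'r': a..z range, 26 + ord('r') − ord('a') = 43
'M': A..Z range, ord('M') − ord('A') = 12
'i': a..z range, 26 + ord('i') − ord('a') = 34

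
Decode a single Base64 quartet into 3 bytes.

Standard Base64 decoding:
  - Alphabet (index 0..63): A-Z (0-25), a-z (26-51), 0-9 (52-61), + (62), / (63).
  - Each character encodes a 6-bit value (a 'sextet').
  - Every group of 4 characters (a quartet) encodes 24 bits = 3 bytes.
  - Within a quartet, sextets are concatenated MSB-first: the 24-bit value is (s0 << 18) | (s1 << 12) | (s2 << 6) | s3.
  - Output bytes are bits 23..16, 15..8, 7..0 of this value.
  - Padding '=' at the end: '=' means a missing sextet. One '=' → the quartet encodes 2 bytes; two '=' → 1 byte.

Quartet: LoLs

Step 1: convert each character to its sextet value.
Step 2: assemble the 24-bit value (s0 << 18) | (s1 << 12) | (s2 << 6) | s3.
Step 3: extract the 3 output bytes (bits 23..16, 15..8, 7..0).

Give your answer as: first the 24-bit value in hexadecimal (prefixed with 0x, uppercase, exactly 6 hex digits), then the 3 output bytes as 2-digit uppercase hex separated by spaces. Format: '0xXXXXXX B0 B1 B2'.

Answer: 0x2E82EC 2E 82 EC

Derivation:
Sextets: L=11, o=40, L=11, s=44
24-bit: (11<<18) | (40<<12) | (11<<6) | 44
      = 0x2C0000 | 0x028000 | 0x0002C0 | 0x00002C
      = 0x2E82EC
Bytes: (v>>16)&0xFF=2E, (v>>8)&0xFF=82, v&0xFF=EC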